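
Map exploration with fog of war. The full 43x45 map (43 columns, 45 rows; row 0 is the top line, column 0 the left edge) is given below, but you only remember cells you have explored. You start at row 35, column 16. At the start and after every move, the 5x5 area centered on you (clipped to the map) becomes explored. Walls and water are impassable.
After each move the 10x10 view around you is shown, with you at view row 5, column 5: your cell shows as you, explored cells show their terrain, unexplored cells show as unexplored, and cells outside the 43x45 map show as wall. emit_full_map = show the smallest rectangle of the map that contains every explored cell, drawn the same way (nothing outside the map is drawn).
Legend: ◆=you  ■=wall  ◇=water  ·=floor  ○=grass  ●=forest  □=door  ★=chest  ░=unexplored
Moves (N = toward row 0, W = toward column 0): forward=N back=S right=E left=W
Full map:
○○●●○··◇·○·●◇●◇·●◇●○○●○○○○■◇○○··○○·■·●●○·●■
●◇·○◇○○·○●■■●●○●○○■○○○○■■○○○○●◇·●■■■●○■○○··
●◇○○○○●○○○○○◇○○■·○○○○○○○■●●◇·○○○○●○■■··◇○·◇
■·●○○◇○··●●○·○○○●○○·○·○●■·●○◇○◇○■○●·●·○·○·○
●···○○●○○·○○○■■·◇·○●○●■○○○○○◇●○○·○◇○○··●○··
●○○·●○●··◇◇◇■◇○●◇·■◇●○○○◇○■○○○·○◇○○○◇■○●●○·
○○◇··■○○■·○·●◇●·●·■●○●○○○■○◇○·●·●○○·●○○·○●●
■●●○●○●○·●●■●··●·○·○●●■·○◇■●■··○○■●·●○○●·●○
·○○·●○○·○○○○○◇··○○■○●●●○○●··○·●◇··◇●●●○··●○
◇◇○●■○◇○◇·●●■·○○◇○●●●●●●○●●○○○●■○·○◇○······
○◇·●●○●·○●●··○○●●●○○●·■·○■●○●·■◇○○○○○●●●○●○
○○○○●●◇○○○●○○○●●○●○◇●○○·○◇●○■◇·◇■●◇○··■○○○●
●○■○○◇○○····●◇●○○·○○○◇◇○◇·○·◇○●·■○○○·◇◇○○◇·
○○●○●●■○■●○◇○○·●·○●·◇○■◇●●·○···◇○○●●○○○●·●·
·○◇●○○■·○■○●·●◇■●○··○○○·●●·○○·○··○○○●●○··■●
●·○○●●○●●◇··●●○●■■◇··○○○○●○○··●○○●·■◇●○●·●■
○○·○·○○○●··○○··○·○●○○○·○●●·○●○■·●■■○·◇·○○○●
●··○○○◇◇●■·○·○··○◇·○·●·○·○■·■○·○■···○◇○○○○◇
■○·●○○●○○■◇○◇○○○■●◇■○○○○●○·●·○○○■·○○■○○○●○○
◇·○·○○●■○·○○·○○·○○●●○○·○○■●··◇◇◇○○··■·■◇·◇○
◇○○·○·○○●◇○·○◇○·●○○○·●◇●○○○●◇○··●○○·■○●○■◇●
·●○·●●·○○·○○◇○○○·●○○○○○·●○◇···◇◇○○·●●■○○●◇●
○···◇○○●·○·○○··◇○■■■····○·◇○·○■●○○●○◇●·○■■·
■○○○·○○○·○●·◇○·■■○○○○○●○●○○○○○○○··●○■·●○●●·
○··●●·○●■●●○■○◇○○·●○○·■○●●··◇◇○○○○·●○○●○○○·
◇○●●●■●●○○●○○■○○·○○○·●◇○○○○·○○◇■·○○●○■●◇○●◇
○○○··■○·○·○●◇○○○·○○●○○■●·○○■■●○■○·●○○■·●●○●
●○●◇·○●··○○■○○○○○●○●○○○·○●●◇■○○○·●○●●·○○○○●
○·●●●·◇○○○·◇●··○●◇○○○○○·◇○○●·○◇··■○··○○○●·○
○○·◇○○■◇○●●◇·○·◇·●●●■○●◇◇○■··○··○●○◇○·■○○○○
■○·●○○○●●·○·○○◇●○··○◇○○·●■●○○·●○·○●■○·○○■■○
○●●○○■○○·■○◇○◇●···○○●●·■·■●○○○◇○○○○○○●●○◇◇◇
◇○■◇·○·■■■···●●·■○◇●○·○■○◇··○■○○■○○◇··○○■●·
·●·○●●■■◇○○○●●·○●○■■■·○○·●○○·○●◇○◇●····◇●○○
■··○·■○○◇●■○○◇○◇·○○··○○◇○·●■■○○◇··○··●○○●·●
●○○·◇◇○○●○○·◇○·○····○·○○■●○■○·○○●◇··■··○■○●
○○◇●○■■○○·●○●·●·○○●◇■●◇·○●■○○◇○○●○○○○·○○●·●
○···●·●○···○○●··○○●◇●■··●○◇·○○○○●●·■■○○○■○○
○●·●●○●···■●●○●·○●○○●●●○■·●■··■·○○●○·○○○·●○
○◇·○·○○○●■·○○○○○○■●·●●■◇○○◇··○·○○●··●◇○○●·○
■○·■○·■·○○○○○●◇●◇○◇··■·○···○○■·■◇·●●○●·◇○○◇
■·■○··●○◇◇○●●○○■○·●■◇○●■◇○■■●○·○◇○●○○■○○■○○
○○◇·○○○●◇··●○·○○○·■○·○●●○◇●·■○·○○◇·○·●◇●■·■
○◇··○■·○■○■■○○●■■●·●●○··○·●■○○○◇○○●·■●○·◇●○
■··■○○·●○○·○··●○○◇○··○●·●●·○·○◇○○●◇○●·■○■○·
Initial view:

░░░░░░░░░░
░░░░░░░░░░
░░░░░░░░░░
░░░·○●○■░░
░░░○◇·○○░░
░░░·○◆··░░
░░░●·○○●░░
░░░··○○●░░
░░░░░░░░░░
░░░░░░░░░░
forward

░░░░░░░░░░
░░░░░░░░░░
░░░░░░░░░░
░░░●·■○◇░░
░░░·○●○■░░
░░░○◇◆○○░░
░░░·○···░░
░░░●·○○●░░
░░░··○○●░░
░░░░░░░░░░

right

░░░░░░░░░░
░░░░░░░░░░
░░░░░░░░░░
░░●·■○◇●░░
░░·○●○■■░░
░░○◇·◆○·░░
░░·○····░░
░░●·○○●◇░░
░░··○○●░░░
░░░░░░░░░░

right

░░░░░░░░░░
░░░░░░░░░░
░░░░░░░░░░
░●·■○◇●○░░
░·○●○■■■░░
░○◇·○◆··░░
░·○····○░░
░●·○○●◇■░░
░··○○●░░░░
░░░░░░░░░░

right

░░░░░░░░░░
░░░░░░░░░░
░░░░░░░░░░
●·■○◇●○·░░
·○●○■■■·░░
○◇·○○◆·○░░
·○····○·░░
●·○○●◇■●░░
··○○●░░░░░
░░░░░░░░░░

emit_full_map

●·■○◇●○·
·○●○■■■·
○◇·○○◆·○
·○····○·
●·○○●◇■●
··○○●░░░

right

░░░░░░░░░░
░░░░░░░░░░
░░░░░░░░░░
·■○◇●○·○░░
○●○■■■·○░░
◇·○○·◆○○░░
○····○·○░░
·○○●◇■●◇░░
·○○●░░░░░░
░░░░░░░░░░

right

░░░░░░░░░░
░░░░░░░░░░
░░░░░░░░░░
■○◇●○·○■░░
●○■■■·○○░░
·○○··◆○◇░░
····○·○○░░
○○●◇■●◇·░░
○○●░░░░░░░
░░░░░░░░░░

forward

░░░░░░░░░░
░░░░░░░░░░
░░░░░░░░░░
░░░○●●·■░░
■○◇●○·○■░░
●○■■■◆○○░░
·○○··○○◇░░
····○·○○░░
○○●◇■●◇·░░
○○●░░░░░░░

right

░░░░░░░░░░
░░░░░░░░░░
░░░░░░░░░░
░░○●●·■·░░
○◇●○·○■○░░
○■■■·◆○·░░
○○··○○◇○░░
···○·○○■░░
○●◇■●◇·░░░
○●░░░░░░░░

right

░░░░░░░░░░
░░░░░░░░░░
░░░░░░░░░░
░○●●·■·■░░
◇●○·○■○◇░░
■■■·○◆·●░░
○··○○◇○·░░
··○·○○■●░░
●◇■●◇·░░░░
●░░░░░░░░░

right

░░░░░░░░░░
░░░░░░░░░░
░░░░░░░░░░
○●●·■·■●░░
●○·○■○◇·░░
■■·○○◆●○░░
··○○◇○·●░░
·○·○○■●○░░
◇■●◇·░░░░░
░░░░░░░░░░

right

░░░░░░░░░░
░░░░░░░░░░
░░░░░░░░░░
●●·■·■●○░░
○·○■○◇··░░
■·○○·◆○○░░
·○○◇○·●■░░
○·○○■●○■░░
■●◇·░░░░░░
░░░░░░░░░░

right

░░░░░░░░░░
░░░░░░░░░░
░░░░░░░░░░
●·■·■●○○░░
·○■○◇··○░░
·○○·●◆○·░░
○○◇○·●■■░░
·○○■●○■○░░
●◇·░░░░░░░
░░░░░░░░░░

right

░░░░░░░░░░
░░░░░░░░░░
░░░░░░░░░░
·■·■●○○○░░
○■○◇··○■░░
○○·●○◆·○░░
○◇○·●■■○░░
○○■●○■○·░░
◇·░░░░░░░░
░░░░░░░░░░

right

░░░░░░░░░░
░░░░░░░░░░
░░░░░░░░░░
■·■●○○○◇░░
■○◇··○■○░░
○·●○○◆○●░░
◇○·●■■○○░░
○■●○■○·○░░
·░░░░░░░░░
░░░░░░░░░░

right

░░░░░░░░░░
░░░░░░░░░░
░░░░░░░░░░
·■●○○○◇○░░
○◇··○■○○░░
·●○○·◆●◇░░
○·●■■○○◇░░
■●○■○·○○░░
░░░░░░░░░░
░░░░░░░░░░

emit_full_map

░░░░░○●●·■·■●○○○◇○
●·■○◇●○·○■○◇··○■○○
·○●○■■■·○○·●○○·◆●◇
○◇·○○··○○◇○·●■■○○◇
·○····○·○○■●○■○·○○
●·○○●◇■●◇·░░░░░░░░
··○○●░░░░░░░░░░░░░

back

░░░░░░░░░░
░░░░░░░░░░
·■●○○○◇○░░
○◇··○■○○░░
·●○○·○●◇░░
○·●■■◆○◇░░
■●○■○·○○░░
░░░○○◇○○░░
░░░░░░░░░░
░░░░░░░░░░

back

░░░░░░░░░░
·■●○○○◇○░░
○◇··○■○○░░
·●○○·○●◇░░
○·●■■○○◇░░
■●○■○◆○○░░
░░░○○◇○○░░
░░░·○○○○░░
░░░░░░░░░░
░░░░░░░░░░

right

░░░░░░░░░░
■●○○○◇○░░░
◇··○■○○░░░
●○○·○●◇○░░
·●■■○○◇·░░
●○■○·◆○●░░
░░○○◇○○●░░
░░·○○○○●░░
░░░░░░░░░░
░░░░░░░░░░

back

■●○○○◇○░░░
◇··○■○○░░░
●○○·○●◇○░░
·●■■○○◇·░░
●○■○·○○●░░
░░○○◇◆○●░░
░░·○○○○●░░
░░░··■·○░░
░░░░░░░░░░
░░░░░░░░░░

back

◇··○■○○░░░
●○○·○●◇○░░
·●■■○○◇·░░
●○■○·○○●░░
░░○○◇○○●░░
░░·○○◆○●░░
░░░··■·○░░
░░░·○·○○░░
░░░░░░░░░░
░░░░░░░░░░

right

··○■○○░░░░
○○·○●◇○░░░
●■■○○◇·░░░
○■○·○○●◇░░
░○○◇○○●○░░
░·○○○◆●●░░
░░··■·○○░░
░░·○·○○●░░
░░░░░░░░░░
░░░░░░░░░░

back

○○·○●◇○░░░
●■■○○◇·░░░
○■○·○○●◇░░
░○○◇○○●○░░
░·○○○○●●░░
░░··■◆○○░░
░░·○·○○●░░
░░░■·■◇·░░
░░░░░░░░░░
░░░░░░░░░░

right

○·○●◇○░░░░
■■○○◇·░░░░
■○·○○●◇░░░
○○◇○○●○○░░
·○○○○●●·░░
░··■·◆○●░░
░·○·○○●·░░
░░■·■◇·●░░
░░░░░░░░░░
░░░░░░░░░░

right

·○●◇○░░░░░
■○○◇·░░░░░
○·○○●◇░░░░
○◇○○●○○○░░
○○○○●●·■░░
··■·○◆●○░░
·○·○○●··░░
░■·■◇·●●░░
░░░░░░░░░░
░░░░░░░░░░

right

○●◇○░░░░░░
○○◇·░░░░░░
·○○●◇░░░░░
◇○○●○○○○░░
○○○●●·■■░░
·■·○○◆○·░░
○·○○●··●░░
■·■◇·●●○░░
░░░░░░░░░░
░░░░░░░░░░

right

●◇○░░░░░░░
○◇·░░░░░░░
○○●◇░░░░░░
○○●○○○○·░░
○○●●·■■○░░
■·○○●◆·○░░
·○○●··●◇░░
·■◇·●●○●░░
░░░░░░░░░░
░░░░░░░░░░

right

◇○░░░░░░░░
◇·░░░░░░░░
○●◇░░░░░░░
○●○○○○·○░░
○●●·■■○○░░
·○○●○◆○○░░
○○●··●◇○░░
■◇·●●○●·░░
░░░░░░░░░░
░░░░░░░░░░

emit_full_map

░░░░░○●●·■·■●○○○◇○░░░░░░░
●·■○◇●○·○■○◇··○■○○░░░░░░░
·○●○■■■·○○·●○○·○●◇○░░░░░░
○◇·○○··○○◇○·●■■○○◇·░░░░░░
·○····○·○○■●○■○·○○●◇░░░░░
●·○○●◇■●◇·░░░○○◇○○●○○○○·○
··○○●░░░░░░░░·○○○○●●·■■○○
░░░░░░░░░░░░░░··■·○○●○◆○○
░░░░░░░░░░░░░░·○·○○●··●◇○
░░░░░░░░░░░░░░░■·■◇·●●○●·


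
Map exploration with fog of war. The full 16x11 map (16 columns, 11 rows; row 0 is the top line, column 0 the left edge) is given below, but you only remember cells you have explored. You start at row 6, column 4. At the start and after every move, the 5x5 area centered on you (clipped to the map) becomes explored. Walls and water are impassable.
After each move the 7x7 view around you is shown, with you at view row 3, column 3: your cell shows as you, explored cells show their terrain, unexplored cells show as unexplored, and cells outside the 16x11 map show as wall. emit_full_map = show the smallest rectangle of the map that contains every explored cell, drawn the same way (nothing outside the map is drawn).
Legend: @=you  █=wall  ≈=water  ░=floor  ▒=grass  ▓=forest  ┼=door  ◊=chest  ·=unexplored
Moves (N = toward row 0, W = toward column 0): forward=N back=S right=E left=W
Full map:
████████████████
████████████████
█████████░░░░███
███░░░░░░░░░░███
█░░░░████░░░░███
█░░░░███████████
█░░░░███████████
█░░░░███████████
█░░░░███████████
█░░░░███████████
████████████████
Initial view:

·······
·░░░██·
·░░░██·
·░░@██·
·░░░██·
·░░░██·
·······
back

·░░░██·
·░░░██·
·░░░██·
·░░@██·
·░░░██·
·░░░██·
·······

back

·░░░██·
·░░░██·
·░░░██·
·░░@██·
·░░░██·
·█████·
███████

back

·░░░██·
·░░░██·
·░░░██·
·░░@██·
·█████·
███████
███████

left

··░░░██
·░░░░██
·░░░░██
·░░@░██
·██████
███████
███████

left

█··░░░█
██░░░░█
██░░░░█
██░@░░█
███████
███████
███████

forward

█··░░░█
██░░░░█
██░░░░█
██░@░░█
██░░░░█
███████
███████

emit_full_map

··░░░██
··░░░██
█░░░░██
█░░░░██
█░@░░██
█░░░░██
███████

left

██··░░░
███░░░░
███░░░░
███@░░░
███░░░░
███████
███████

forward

██··░░░
███░░░░
███░░░░
███@░░░
███░░░░
███░░░░
███████

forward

██·····
███░░░░
███░░░░
███@░░░
███░░░░
███░░░░
███░░░░

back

███░░░░
███░░░░
███░░░░
███@░░░
███░░░░
███░░░░
███████

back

███░░░░
███░░░░
███░░░░
███@░░░
███░░░░
███████
███████

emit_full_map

█░░░░██
█░░░░██
█░░░░██
█░░░░██
█@░░░██
█░░░░██
███████

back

███░░░░
███░░░░
███░░░░
███@░░░
███████
███████
███████

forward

███░░░░
███░░░░
███░░░░
███@░░░
███░░░░
███████
███████

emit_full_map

█░░░░██
█░░░░██
█░░░░██
█░░░░██
█@░░░██
█░░░░██
███████


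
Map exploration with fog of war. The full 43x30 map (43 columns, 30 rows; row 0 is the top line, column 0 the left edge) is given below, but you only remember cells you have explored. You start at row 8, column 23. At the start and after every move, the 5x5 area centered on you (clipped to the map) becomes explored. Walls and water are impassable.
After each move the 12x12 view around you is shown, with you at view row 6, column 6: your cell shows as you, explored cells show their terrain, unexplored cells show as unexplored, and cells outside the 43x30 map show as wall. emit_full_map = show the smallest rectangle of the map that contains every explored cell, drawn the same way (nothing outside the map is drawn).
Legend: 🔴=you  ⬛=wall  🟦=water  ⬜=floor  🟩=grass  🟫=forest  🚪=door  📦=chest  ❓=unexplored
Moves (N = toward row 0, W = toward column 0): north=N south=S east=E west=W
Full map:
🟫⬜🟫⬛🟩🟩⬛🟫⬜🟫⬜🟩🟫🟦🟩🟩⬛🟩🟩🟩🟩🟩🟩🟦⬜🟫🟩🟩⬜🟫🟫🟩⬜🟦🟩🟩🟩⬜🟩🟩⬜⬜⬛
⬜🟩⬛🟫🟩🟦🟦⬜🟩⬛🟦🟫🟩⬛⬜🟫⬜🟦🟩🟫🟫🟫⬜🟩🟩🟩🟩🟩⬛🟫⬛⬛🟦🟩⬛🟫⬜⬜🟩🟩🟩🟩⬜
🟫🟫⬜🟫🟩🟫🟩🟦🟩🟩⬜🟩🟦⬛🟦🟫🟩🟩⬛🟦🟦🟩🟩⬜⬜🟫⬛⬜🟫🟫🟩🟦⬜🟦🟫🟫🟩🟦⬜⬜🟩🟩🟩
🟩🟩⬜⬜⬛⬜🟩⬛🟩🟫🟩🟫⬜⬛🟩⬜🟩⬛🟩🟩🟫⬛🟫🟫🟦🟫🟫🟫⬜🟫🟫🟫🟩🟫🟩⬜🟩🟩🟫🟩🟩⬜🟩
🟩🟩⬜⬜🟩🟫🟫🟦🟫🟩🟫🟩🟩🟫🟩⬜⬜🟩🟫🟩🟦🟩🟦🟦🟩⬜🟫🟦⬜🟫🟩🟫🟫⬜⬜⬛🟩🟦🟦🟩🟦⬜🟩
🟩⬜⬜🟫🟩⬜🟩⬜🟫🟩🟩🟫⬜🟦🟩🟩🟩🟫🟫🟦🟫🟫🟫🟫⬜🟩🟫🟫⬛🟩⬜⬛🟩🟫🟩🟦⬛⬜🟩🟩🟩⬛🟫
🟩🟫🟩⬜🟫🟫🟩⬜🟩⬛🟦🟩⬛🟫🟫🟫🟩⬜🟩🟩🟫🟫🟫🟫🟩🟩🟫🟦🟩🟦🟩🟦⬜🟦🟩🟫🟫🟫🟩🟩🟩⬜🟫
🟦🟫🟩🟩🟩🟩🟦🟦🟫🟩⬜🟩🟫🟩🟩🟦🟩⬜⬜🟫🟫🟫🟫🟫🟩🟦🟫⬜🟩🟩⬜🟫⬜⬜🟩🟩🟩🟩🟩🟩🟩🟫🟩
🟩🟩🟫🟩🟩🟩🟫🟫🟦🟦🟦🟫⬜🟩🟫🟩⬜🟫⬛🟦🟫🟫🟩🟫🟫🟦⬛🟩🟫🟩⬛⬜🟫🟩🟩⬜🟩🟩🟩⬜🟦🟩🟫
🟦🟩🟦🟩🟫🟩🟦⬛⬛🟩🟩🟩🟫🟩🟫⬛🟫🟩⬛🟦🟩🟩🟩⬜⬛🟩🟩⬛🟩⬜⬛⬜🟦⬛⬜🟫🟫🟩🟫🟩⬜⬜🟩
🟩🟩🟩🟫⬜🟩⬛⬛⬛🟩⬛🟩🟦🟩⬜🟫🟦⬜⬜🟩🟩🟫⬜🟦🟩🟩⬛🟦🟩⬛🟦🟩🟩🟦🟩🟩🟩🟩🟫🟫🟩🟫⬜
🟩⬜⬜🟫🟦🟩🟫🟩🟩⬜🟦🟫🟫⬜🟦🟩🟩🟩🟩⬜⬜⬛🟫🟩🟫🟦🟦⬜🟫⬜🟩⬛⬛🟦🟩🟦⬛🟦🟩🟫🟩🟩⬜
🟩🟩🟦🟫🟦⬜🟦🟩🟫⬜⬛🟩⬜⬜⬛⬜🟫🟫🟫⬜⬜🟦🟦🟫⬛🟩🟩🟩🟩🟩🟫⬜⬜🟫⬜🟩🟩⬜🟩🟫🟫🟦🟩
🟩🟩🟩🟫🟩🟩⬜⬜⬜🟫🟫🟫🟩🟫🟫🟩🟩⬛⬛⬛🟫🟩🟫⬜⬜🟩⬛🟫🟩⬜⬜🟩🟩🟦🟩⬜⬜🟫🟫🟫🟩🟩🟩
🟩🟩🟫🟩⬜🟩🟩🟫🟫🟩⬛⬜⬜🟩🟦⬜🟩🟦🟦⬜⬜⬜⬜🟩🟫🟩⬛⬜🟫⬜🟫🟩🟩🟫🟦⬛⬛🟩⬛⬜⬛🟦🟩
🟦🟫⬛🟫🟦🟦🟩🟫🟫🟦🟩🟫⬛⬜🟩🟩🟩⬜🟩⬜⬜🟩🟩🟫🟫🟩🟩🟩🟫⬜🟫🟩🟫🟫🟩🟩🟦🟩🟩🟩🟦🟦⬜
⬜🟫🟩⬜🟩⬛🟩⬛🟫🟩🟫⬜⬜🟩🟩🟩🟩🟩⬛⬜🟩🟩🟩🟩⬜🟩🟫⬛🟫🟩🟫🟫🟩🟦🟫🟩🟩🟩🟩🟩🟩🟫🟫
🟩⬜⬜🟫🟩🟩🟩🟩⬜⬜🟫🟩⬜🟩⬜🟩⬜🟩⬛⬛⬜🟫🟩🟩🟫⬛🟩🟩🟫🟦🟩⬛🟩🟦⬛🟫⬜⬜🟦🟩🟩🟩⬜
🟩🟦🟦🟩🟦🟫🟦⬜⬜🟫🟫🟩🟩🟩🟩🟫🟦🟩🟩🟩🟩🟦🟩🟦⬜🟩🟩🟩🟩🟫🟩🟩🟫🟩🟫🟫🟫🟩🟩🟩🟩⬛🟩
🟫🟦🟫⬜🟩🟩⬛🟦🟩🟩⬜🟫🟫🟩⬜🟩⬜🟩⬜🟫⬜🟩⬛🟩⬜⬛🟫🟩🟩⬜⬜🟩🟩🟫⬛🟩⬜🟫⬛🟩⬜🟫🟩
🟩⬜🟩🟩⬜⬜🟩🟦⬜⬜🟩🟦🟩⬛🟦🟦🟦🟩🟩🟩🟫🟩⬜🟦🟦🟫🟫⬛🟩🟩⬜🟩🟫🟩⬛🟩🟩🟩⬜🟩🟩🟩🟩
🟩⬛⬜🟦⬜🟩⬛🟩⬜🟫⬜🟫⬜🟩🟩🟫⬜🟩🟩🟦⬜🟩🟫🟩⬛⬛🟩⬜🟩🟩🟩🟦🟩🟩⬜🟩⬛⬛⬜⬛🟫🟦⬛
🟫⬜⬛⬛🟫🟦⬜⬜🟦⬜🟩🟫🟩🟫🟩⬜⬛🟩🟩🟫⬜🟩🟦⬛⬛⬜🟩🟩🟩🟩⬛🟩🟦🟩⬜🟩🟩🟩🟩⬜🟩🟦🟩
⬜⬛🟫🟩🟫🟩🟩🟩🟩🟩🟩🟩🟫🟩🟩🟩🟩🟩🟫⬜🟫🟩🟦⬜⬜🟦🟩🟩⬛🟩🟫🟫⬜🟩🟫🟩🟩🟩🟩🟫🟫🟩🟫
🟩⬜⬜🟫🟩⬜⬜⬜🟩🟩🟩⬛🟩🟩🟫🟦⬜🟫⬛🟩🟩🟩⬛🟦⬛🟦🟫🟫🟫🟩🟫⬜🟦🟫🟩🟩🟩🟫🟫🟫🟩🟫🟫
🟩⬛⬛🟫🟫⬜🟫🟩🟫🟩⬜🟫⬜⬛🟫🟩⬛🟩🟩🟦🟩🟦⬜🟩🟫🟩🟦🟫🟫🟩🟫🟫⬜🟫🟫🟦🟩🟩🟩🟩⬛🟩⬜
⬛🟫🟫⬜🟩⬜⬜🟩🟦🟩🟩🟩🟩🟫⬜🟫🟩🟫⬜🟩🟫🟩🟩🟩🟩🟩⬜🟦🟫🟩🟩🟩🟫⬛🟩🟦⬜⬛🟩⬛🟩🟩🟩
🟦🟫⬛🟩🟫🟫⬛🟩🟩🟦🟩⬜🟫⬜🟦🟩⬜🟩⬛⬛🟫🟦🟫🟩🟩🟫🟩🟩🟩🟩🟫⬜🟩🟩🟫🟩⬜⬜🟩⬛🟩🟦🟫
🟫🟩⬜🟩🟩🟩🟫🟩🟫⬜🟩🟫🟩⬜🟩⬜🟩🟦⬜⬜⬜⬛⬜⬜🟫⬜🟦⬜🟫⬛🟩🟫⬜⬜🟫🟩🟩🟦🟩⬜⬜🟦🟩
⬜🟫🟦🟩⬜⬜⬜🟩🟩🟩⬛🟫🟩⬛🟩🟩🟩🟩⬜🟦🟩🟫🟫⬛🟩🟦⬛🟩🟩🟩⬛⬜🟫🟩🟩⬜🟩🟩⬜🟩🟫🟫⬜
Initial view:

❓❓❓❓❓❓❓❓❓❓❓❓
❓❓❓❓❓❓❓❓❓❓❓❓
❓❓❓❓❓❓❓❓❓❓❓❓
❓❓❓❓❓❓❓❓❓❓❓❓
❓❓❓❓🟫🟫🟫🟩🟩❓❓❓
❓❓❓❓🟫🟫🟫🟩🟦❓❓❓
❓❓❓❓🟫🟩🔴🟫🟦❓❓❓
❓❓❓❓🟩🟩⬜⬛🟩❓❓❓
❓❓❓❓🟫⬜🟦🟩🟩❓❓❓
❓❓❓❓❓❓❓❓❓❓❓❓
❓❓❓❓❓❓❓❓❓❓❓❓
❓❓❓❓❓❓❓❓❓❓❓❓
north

❓❓❓❓❓❓❓❓❓❓❓❓
❓❓❓❓❓❓❓❓❓❓❓❓
❓❓❓❓❓❓❓❓❓❓❓❓
❓❓❓❓❓❓❓❓❓❓❓❓
❓❓❓❓🟫🟫🟫⬜🟩❓❓❓
❓❓❓❓🟫🟫🟫🟩🟩❓❓❓
❓❓❓❓🟫🟫🔴🟩🟦❓❓❓
❓❓❓❓🟫🟩🟫🟫🟦❓❓❓
❓❓❓❓🟩🟩⬜⬛🟩❓❓❓
❓❓❓❓🟫⬜🟦🟩🟩❓❓❓
❓❓❓❓❓❓❓❓❓❓❓❓
❓❓❓❓❓❓❓❓❓❓❓❓

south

❓❓❓❓❓❓❓❓❓❓❓❓
❓❓❓❓❓❓❓❓❓❓❓❓
❓❓❓❓❓❓❓❓❓❓❓❓
❓❓❓❓🟫🟫🟫⬜🟩❓❓❓
❓❓❓❓🟫🟫🟫🟩🟩❓❓❓
❓❓❓❓🟫🟫🟫🟩🟦❓❓❓
❓❓❓❓🟫🟩🔴🟫🟦❓❓❓
❓❓❓❓🟩🟩⬜⬛🟩❓❓❓
❓❓❓❓🟫⬜🟦🟩🟩❓❓❓
❓❓❓❓❓❓❓❓❓❓❓❓
❓❓❓❓❓❓❓❓❓❓❓❓
❓❓❓❓❓❓❓❓❓❓❓❓

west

❓❓❓❓❓❓❓❓❓❓❓❓
❓❓❓❓❓❓❓❓❓❓❓❓
❓❓❓❓❓❓❓❓❓❓❓❓
❓❓❓❓❓🟫🟫🟫⬜🟩❓❓
❓❓❓❓🟫🟫🟫🟫🟩🟩❓❓
❓❓❓❓🟫🟫🟫🟫🟩🟦❓❓
❓❓❓❓🟫🟫🔴🟫🟫🟦❓❓
❓❓❓❓🟩🟩🟩⬜⬛🟩❓❓
❓❓❓❓🟩🟫⬜🟦🟩🟩❓❓
❓❓❓❓❓❓❓❓❓❓❓❓
❓❓❓❓❓❓❓❓❓❓❓❓
❓❓❓❓❓❓❓❓❓❓❓❓

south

❓❓❓❓❓❓❓❓❓❓❓❓
❓❓❓❓❓❓❓❓❓❓❓❓
❓❓❓❓❓🟫🟫🟫⬜🟩❓❓
❓❓❓❓🟫🟫🟫🟫🟩🟩❓❓
❓❓❓❓🟫🟫🟫🟫🟩🟦❓❓
❓❓❓❓🟫🟫🟩🟫🟫🟦❓❓
❓❓❓❓🟩🟩🔴⬜⬛🟩❓❓
❓❓❓❓🟩🟫⬜🟦🟩🟩❓❓
❓❓❓❓⬜⬛🟫🟩🟫❓❓❓
❓❓❓❓❓❓❓❓❓❓❓❓
❓❓❓❓❓❓❓❓❓❓❓❓
❓❓❓❓❓❓❓❓❓❓❓❓

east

❓❓❓❓❓❓❓❓❓❓❓❓
❓❓❓❓❓❓❓❓❓❓❓❓
❓❓❓❓🟫🟫🟫⬜🟩❓❓❓
❓❓❓🟫🟫🟫🟫🟩🟩❓❓❓
❓❓❓🟫🟫🟫🟫🟩🟦❓❓❓
❓❓❓🟫🟫🟩🟫🟫🟦❓❓❓
❓❓❓🟩🟩🟩🔴⬛🟩❓❓❓
❓❓❓🟩🟫⬜🟦🟩🟩❓❓❓
❓❓❓⬜⬛🟫🟩🟫🟦❓❓❓
❓❓❓❓❓❓❓❓❓❓❓❓
❓❓❓❓❓❓❓❓❓❓❓❓
❓❓❓❓❓❓❓❓❓❓❓❓

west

❓❓❓❓❓❓❓❓❓❓❓❓
❓❓❓❓❓❓❓❓❓❓❓❓
❓❓❓❓❓🟫🟫🟫⬜🟩❓❓
❓❓❓❓🟫🟫🟫🟫🟩🟩❓❓
❓❓❓❓🟫🟫🟫🟫🟩🟦❓❓
❓❓❓❓🟫🟫🟩🟫🟫🟦❓❓
❓❓❓❓🟩🟩🔴⬜⬛🟩❓❓
❓❓❓❓🟩🟫⬜🟦🟩🟩❓❓
❓❓❓❓⬜⬛🟫🟩🟫🟦❓❓
❓❓❓❓❓❓❓❓❓❓❓❓
❓❓❓❓❓❓❓❓❓❓❓❓
❓❓❓❓❓❓❓❓❓❓❓❓

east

❓❓❓❓❓❓❓❓❓❓❓❓
❓❓❓❓❓❓❓❓❓❓❓❓
❓❓❓❓🟫🟫🟫⬜🟩❓❓❓
❓❓❓🟫🟫🟫🟫🟩🟩❓❓❓
❓❓❓🟫🟫🟫🟫🟩🟦❓❓❓
❓❓❓🟫🟫🟩🟫🟫🟦❓❓❓
❓❓❓🟩🟩🟩🔴⬛🟩❓❓❓
❓❓❓🟩🟫⬜🟦🟩🟩❓❓❓
❓❓❓⬜⬛🟫🟩🟫🟦❓❓❓
❓❓❓❓❓❓❓❓❓❓❓❓
❓❓❓❓❓❓❓❓❓❓❓❓
❓❓❓❓❓❓❓❓❓❓❓❓

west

❓❓❓❓❓❓❓❓❓❓❓❓
❓❓❓❓❓❓❓❓❓❓❓❓
❓❓❓❓❓🟫🟫🟫⬜🟩❓❓
❓❓❓❓🟫🟫🟫🟫🟩🟩❓❓
❓❓❓❓🟫🟫🟫🟫🟩🟦❓❓
❓❓❓❓🟫🟫🟩🟫🟫🟦❓❓
❓❓❓❓🟩🟩🔴⬜⬛🟩❓❓
❓❓❓❓🟩🟫⬜🟦🟩🟩❓❓
❓❓❓❓⬜⬛🟫🟩🟫🟦❓❓
❓❓❓❓❓❓❓❓❓❓❓❓
❓❓❓❓❓❓❓❓❓❓❓❓
❓❓❓❓❓❓❓❓❓❓❓❓


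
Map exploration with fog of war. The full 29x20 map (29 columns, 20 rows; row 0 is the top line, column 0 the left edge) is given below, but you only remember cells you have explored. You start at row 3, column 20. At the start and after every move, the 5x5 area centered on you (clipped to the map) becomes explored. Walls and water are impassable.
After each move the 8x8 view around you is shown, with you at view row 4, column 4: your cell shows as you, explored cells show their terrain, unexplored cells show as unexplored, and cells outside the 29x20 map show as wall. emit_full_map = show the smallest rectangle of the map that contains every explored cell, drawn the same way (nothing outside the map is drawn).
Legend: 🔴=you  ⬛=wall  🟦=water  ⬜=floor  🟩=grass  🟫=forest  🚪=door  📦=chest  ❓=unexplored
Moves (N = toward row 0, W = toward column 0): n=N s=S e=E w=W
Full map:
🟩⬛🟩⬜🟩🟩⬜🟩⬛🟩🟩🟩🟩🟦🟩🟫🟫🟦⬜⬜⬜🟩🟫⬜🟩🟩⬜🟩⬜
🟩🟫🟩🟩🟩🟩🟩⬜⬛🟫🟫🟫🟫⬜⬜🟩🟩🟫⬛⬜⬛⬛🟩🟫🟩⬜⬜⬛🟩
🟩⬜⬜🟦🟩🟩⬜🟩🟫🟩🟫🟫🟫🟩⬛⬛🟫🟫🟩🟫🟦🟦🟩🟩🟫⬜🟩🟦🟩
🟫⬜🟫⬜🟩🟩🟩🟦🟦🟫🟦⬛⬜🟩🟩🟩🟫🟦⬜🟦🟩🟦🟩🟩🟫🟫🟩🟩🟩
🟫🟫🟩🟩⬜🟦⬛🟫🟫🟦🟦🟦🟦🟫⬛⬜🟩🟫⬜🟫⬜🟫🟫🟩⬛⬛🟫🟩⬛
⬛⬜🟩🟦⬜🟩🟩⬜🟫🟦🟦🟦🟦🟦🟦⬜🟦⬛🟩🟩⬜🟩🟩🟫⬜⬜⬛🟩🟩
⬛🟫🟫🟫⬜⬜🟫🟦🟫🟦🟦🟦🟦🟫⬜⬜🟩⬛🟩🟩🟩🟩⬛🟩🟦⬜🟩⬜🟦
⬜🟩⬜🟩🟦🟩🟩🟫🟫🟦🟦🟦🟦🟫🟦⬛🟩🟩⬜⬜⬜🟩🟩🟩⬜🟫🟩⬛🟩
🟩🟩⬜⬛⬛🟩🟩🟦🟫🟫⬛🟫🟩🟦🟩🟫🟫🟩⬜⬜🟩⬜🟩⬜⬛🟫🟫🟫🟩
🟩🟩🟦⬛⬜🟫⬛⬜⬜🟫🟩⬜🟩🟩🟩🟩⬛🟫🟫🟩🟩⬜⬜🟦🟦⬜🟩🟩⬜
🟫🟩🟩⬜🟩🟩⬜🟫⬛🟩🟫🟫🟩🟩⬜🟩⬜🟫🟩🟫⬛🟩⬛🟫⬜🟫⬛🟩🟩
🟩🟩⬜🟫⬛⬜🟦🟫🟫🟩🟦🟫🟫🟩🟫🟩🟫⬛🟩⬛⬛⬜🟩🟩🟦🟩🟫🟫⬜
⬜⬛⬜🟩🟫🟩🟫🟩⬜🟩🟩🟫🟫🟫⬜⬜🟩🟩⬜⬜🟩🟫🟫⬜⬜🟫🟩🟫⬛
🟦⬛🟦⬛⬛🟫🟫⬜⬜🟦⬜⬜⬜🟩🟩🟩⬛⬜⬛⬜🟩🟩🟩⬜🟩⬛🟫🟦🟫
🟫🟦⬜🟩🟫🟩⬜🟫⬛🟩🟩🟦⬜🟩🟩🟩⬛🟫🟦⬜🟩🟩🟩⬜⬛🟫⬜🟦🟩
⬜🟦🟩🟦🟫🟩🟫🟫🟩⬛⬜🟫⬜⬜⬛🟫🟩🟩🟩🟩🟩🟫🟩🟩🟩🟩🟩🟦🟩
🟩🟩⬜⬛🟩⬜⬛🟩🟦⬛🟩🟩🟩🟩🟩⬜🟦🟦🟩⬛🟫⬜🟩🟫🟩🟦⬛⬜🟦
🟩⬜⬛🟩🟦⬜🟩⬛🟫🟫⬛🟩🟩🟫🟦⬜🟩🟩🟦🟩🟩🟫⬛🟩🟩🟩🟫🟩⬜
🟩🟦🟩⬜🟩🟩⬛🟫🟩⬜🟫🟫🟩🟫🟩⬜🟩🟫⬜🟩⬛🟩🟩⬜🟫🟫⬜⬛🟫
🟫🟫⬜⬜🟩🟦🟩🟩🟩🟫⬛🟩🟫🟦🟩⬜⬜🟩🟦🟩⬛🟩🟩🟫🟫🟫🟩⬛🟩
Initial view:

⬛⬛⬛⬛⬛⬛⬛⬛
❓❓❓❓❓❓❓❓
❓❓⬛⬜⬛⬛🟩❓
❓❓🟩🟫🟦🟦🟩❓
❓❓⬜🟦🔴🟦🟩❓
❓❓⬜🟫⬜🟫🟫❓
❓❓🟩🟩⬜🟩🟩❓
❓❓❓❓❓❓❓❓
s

❓❓❓❓❓❓❓❓
❓❓⬛⬜⬛⬛🟩❓
❓❓🟩🟫🟦🟦🟩❓
❓❓⬜🟦🟩🟦🟩❓
❓❓⬜🟫🔴🟫🟫❓
❓❓🟩🟩⬜🟩🟩❓
❓❓🟩🟩🟩🟩⬛❓
❓❓❓❓❓❓❓❓

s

❓❓⬛⬜⬛⬛🟩❓
❓❓🟩🟫🟦🟦🟩❓
❓❓⬜🟦🟩🟦🟩❓
❓❓⬜🟫⬜🟫🟫❓
❓❓🟩🟩🔴🟩🟩❓
❓❓🟩🟩🟩🟩⬛❓
❓❓⬜⬜⬜🟩🟩❓
❓❓❓❓❓❓❓❓

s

❓❓🟩🟫🟦🟦🟩❓
❓❓⬜🟦🟩🟦🟩❓
❓❓⬜🟫⬜🟫🟫❓
❓❓🟩🟩⬜🟩🟩❓
❓❓🟩🟩🔴🟩⬛❓
❓❓⬜⬜⬜🟩🟩❓
❓❓⬜⬜🟩⬜🟩❓
❓❓❓❓❓❓❓❓

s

❓❓⬜🟦🟩🟦🟩❓
❓❓⬜🟫⬜🟫🟫❓
❓❓🟩🟩⬜🟩🟩❓
❓❓🟩🟩🟩🟩⬛❓
❓❓⬜⬜🔴🟩🟩❓
❓❓⬜⬜🟩⬜🟩❓
❓❓🟫🟩🟩⬜⬜❓
❓❓❓❓❓❓❓❓

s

❓❓⬜🟫⬜🟫🟫❓
❓❓🟩🟩⬜🟩🟩❓
❓❓🟩🟩🟩🟩⬛❓
❓❓⬜⬜⬜🟩🟩❓
❓❓⬜⬜🔴⬜🟩❓
❓❓🟫🟩🟩⬜⬜❓
❓❓🟩🟫⬛🟩⬛❓
❓❓❓❓❓❓❓❓

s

❓❓🟩🟩⬜🟩🟩❓
❓❓🟩🟩🟩🟩⬛❓
❓❓⬜⬜⬜🟩🟩❓
❓❓⬜⬜🟩⬜🟩❓
❓❓🟫🟩🔴⬜⬜❓
❓❓🟩🟫⬛🟩⬛❓
❓❓🟩⬛⬛⬜🟩❓
❓❓❓❓❓❓❓❓

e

❓🟩🟩⬜🟩🟩❓❓
❓🟩🟩🟩🟩⬛❓❓
❓⬜⬜⬜🟩🟩🟩❓
❓⬜⬜🟩⬜🟩⬜❓
❓🟫🟩🟩🔴⬜🟦❓
❓🟩🟫⬛🟩⬛🟫❓
❓🟩⬛⬛⬜🟩🟩❓
❓❓❓❓❓❓❓❓

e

🟩🟩⬜🟩🟩❓❓❓
🟩🟩🟩🟩⬛❓❓❓
⬜⬜⬜🟩🟩🟩⬜❓
⬜⬜🟩⬜🟩⬜⬛❓
🟫🟩🟩⬜🔴🟦🟦❓
🟩🟫⬛🟩⬛🟫⬜❓
🟩⬛⬛⬜🟩🟩🟦❓
❓❓❓❓❓❓❓❓

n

⬜🟫⬜🟫🟫❓❓❓
🟩🟩⬜🟩🟩❓❓❓
🟩🟩🟩🟩⬛🟩🟦❓
⬜⬜⬜🟩🟩🟩⬜❓
⬜⬜🟩⬜🔴⬜⬛❓
🟫🟩🟩⬜⬜🟦🟦❓
🟩🟫⬛🟩⬛🟫⬜❓
🟩⬛⬛⬜🟩🟩🟦❓

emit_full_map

⬛⬜⬛⬛🟩❓❓
🟩🟫🟦🟦🟩❓❓
⬜🟦🟩🟦🟩❓❓
⬜🟫⬜🟫🟫❓❓
🟩🟩⬜🟩🟩❓❓
🟩🟩🟩🟩⬛🟩🟦
⬜⬜⬜🟩🟩🟩⬜
⬜⬜🟩⬜🔴⬜⬛
🟫🟩🟩⬜⬜🟦🟦
🟩🟫⬛🟩⬛🟫⬜
🟩⬛⬛⬜🟩🟩🟦

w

❓⬜🟫⬜🟫🟫❓❓
❓🟩🟩⬜🟩🟩❓❓
❓🟩🟩🟩🟩⬛🟩🟦
❓⬜⬜⬜🟩🟩🟩⬜
❓⬜⬜🟩🔴🟩⬜⬛
❓🟫🟩🟩⬜⬜🟦🟦
❓🟩🟫⬛🟩⬛🟫⬜
❓🟩⬛⬛⬜🟩🟩🟦

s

❓🟩🟩⬜🟩🟩❓❓
❓🟩🟩🟩🟩⬛🟩🟦
❓⬜⬜⬜🟩🟩🟩⬜
❓⬜⬜🟩⬜🟩⬜⬛
❓🟫🟩🟩🔴⬜🟦🟦
❓🟩🟫⬛🟩⬛🟫⬜
❓🟩⬛⬛⬜🟩🟩🟦
❓❓❓❓❓❓❓❓

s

❓🟩🟩🟩🟩⬛🟩🟦
❓⬜⬜⬜🟩🟩🟩⬜
❓⬜⬜🟩⬜🟩⬜⬛
❓🟫🟩🟩⬜⬜🟦🟦
❓🟩🟫⬛🔴⬛🟫⬜
❓🟩⬛⬛⬜🟩🟩🟦
❓❓⬜🟩🟫🟫⬜❓
❓❓❓❓❓❓❓❓

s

❓⬜⬜⬜🟩🟩🟩⬜
❓⬜⬜🟩⬜🟩⬜⬛
❓🟫🟩🟩⬜⬜🟦🟦
❓🟩🟫⬛🟩⬛🟫⬜
❓🟩⬛⬛🔴🟩🟩🟦
❓❓⬜🟩🟫🟫⬜❓
❓❓⬜🟩🟩🟩⬜❓
❓❓❓❓❓❓❓❓

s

❓⬜⬜🟩⬜🟩⬜⬛
❓🟫🟩🟩⬜⬜🟦🟦
❓🟩🟫⬛🟩⬛🟫⬜
❓🟩⬛⬛⬜🟩🟩🟦
❓❓⬜🟩🔴🟫⬜❓
❓❓⬜🟩🟩🟩⬜❓
❓❓⬜🟩🟩🟩⬜❓
❓❓❓❓❓❓❓❓

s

❓🟫🟩🟩⬜⬜🟦🟦
❓🟩🟫⬛🟩⬛🟫⬜
❓🟩⬛⬛⬜🟩🟩🟦
❓❓⬜🟩🟫🟫⬜❓
❓❓⬜🟩🔴🟩⬜❓
❓❓⬜🟩🟩🟩⬜❓
❓❓🟩🟩🟫🟩🟩❓
❓❓❓❓❓❓❓❓

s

❓🟩🟫⬛🟩⬛🟫⬜
❓🟩⬛⬛⬜🟩🟩🟦
❓❓⬜🟩🟫🟫⬜❓
❓❓⬜🟩🟩🟩⬜❓
❓❓⬜🟩🔴🟩⬜❓
❓❓🟩🟩🟫🟩🟩❓
❓❓⬛🟫⬜🟩🟫❓
❓❓❓❓❓❓❓❓

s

❓🟩⬛⬛⬜🟩🟩🟦
❓❓⬜🟩🟫🟫⬜❓
❓❓⬜🟩🟩🟩⬜❓
❓❓⬜🟩🟩🟩⬜❓
❓❓🟩🟩🔴🟩🟩❓
❓❓⬛🟫⬜🟩🟫❓
❓❓🟩🟩🟫⬛🟩❓
❓❓❓❓❓❓❓❓

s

❓❓⬜🟩🟫🟫⬜❓
❓❓⬜🟩🟩🟩⬜❓
❓❓⬜🟩🟩🟩⬜❓
❓❓🟩🟩🟫🟩🟩❓
❓❓⬛🟫🔴🟩🟫❓
❓❓🟩🟩🟫⬛🟩❓
❓❓🟩⬛🟩🟩⬜❓
❓❓❓❓❓❓❓❓

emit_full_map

⬛⬜⬛⬛🟩❓❓
🟩🟫🟦🟦🟩❓❓
⬜🟦🟩🟦🟩❓❓
⬜🟫⬜🟫🟫❓❓
🟩🟩⬜🟩🟩❓❓
🟩🟩🟩🟩⬛🟩🟦
⬜⬜⬜🟩🟩🟩⬜
⬜⬜🟩⬜🟩⬜⬛
🟫🟩🟩⬜⬜🟦🟦
🟩🟫⬛🟩⬛🟫⬜
🟩⬛⬛⬜🟩🟩🟦
❓⬜🟩🟫🟫⬜❓
❓⬜🟩🟩🟩⬜❓
❓⬜🟩🟩🟩⬜❓
❓🟩🟩🟫🟩🟩❓
❓⬛🟫🔴🟩🟫❓
❓🟩🟩🟫⬛🟩❓
❓🟩⬛🟩🟩⬜❓

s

❓❓⬜🟩🟩🟩⬜❓
❓❓⬜🟩🟩🟩⬜❓
❓❓🟩🟩🟫🟩🟩❓
❓❓⬛🟫⬜🟩🟫❓
❓❓🟩🟩🔴⬛🟩❓
❓❓🟩⬛🟩🟩⬜❓
❓❓🟩⬛🟩🟩🟫❓
⬛⬛⬛⬛⬛⬛⬛⬛

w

❓❓❓⬜🟩🟩🟩⬜
❓❓❓⬜🟩🟩🟩⬜
❓❓🟩🟩🟩🟫🟩🟩
❓❓🟩⬛🟫⬜🟩🟫
❓❓🟦🟩🔴🟫⬛🟩
❓❓⬜🟩⬛🟩🟩⬜
❓❓🟦🟩⬛🟩🟩🟫
⬛⬛⬛⬛⬛⬛⬛⬛

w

❓❓❓❓⬜🟩🟩🟩
❓❓❓❓⬜🟩🟩🟩
❓❓🟩🟩🟩🟩🟫🟩
❓❓🟦🟩⬛🟫⬜🟩
❓❓🟩🟦🔴🟩🟫⬛
❓❓🟫⬜🟩⬛🟩🟩
❓❓🟩🟦🟩⬛🟩🟩
⬛⬛⬛⬛⬛⬛⬛⬛

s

❓❓❓❓⬜🟩🟩🟩
❓❓🟩🟩🟩🟩🟫🟩
❓❓🟦🟩⬛🟫⬜🟩
❓❓🟩🟦🟩🟩🟫⬛
❓❓🟫⬜🔴⬛🟩🟩
❓❓🟩🟦🟩⬛🟩🟩
⬛⬛⬛⬛⬛⬛⬛⬛
⬛⬛⬛⬛⬛⬛⬛⬛

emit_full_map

❓⬛⬜⬛⬛🟩❓❓
❓🟩🟫🟦🟦🟩❓❓
❓⬜🟦🟩🟦🟩❓❓
❓⬜🟫⬜🟫🟫❓❓
❓🟩🟩⬜🟩🟩❓❓
❓🟩🟩🟩🟩⬛🟩🟦
❓⬜⬜⬜🟩🟩🟩⬜
❓⬜⬜🟩⬜🟩⬜⬛
❓🟫🟩🟩⬜⬜🟦🟦
❓🟩🟫⬛🟩⬛🟫⬜
❓🟩⬛⬛⬜🟩🟩🟦
❓❓⬜🟩🟫🟫⬜❓
❓❓⬜🟩🟩🟩⬜❓
❓❓⬜🟩🟩🟩⬜❓
🟩🟩🟩🟩🟫🟩🟩❓
🟦🟩⬛🟫⬜🟩🟫❓
🟩🟦🟩🟩🟫⬛🟩❓
🟫⬜🔴⬛🟩🟩⬜❓
🟩🟦🟩⬛🟩🟩🟫❓

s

❓❓🟩🟩🟩🟩🟫🟩
❓❓🟦🟩⬛🟫⬜🟩
❓❓🟩🟦🟩🟩🟫⬛
❓❓🟫⬜🟩⬛🟩🟩
❓❓🟩🟦🔴⬛🟩🟩
⬛⬛⬛⬛⬛⬛⬛⬛
⬛⬛⬛⬛⬛⬛⬛⬛
⬛⬛⬛⬛⬛⬛⬛⬛

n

❓❓❓❓⬜🟩🟩🟩
❓❓🟩🟩🟩🟩🟫🟩
❓❓🟦🟩⬛🟫⬜🟩
❓❓🟩🟦🟩🟩🟫⬛
❓❓🟫⬜🔴⬛🟩🟩
❓❓🟩🟦🟩⬛🟩🟩
⬛⬛⬛⬛⬛⬛⬛⬛
⬛⬛⬛⬛⬛⬛⬛⬛

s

❓❓🟩🟩🟩🟩🟫🟩
❓❓🟦🟩⬛🟫⬜🟩
❓❓🟩🟦🟩🟩🟫⬛
❓❓🟫⬜🟩⬛🟩🟩
❓❓🟩🟦🔴⬛🟩🟩
⬛⬛⬛⬛⬛⬛⬛⬛
⬛⬛⬛⬛⬛⬛⬛⬛
⬛⬛⬛⬛⬛⬛⬛⬛

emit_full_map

❓⬛⬜⬛⬛🟩❓❓
❓🟩🟫🟦🟦🟩❓❓
❓⬜🟦🟩🟦🟩❓❓
❓⬜🟫⬜🟫🟫❓❓
❓🟩🟩⬜🟩🟩❓❓
❓🟩🟩🟩🟩⬛🟩🟦
❓⬜⬜⬜🟩🟩🟩⬜
❓⬜⬜🟩⬜🟩⬜⬛
❓🟫🟩🟩⬜⬜🟦🟦
❓🟩🟫⬛🟩⬛🟫⬜
❓🟩⬛⬛⬜🟩🟩🟦
❓❓⬜🟩🟫🟫⬜❓
❓❓⬜🟩🟩🟩⬜❓
❓❓⬜🟩🟩🟩⬜❓
🟩🟩🟩🟩🟫🟩🟩❓
🟦🟩⬛🟫⬜🟩🟫❓
🟩🟦🟩🟩🟫⬛🟩❓
🟫⬜🟩⬛🟩🟩⬜❓
🟩🟦🔴⬛🟩🟩🟫❓
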